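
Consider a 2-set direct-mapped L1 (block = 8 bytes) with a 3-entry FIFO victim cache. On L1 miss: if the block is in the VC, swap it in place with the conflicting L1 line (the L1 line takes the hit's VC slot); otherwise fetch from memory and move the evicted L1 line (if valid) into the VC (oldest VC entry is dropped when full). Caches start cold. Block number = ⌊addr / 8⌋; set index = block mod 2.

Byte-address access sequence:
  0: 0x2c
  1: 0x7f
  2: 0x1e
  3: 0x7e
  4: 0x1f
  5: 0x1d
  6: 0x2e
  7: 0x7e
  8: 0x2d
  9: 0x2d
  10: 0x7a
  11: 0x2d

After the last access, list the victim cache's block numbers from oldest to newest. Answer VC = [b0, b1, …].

#0 0x2c→b5/s1 MISS; vc=[]
#1 0x7f→b15/s1 MISS; vc=[5]
#2 0x1e→b3/s1 MISS; vc=[5,15]
#3 0x7e→b15/s1 VC-HIT; vc=[5,3]
#4 0x1f→b3/s1 VC-HIT; vc=[5,15]
#5 0x1d→b3/s1 L1-HIT; vc=[5,15]
#6 0x2e→b5/s1 VC-HIT; vc=[3,15]
#7 0x7e→b15/s1 VC-HIT; vc=[3,5]
#8 0x2d→b5/s1 VC-HIT; vc=[3,15]
#9 0x2d→b5/s1 L1-HIT; vc=[3,15]
#10 0x7a→b15/s1 VC-HIT; vc=[3,5]
#11 0x2d→b5/s1 VC-HIT; vc=[3,15]

VC = [3, 15]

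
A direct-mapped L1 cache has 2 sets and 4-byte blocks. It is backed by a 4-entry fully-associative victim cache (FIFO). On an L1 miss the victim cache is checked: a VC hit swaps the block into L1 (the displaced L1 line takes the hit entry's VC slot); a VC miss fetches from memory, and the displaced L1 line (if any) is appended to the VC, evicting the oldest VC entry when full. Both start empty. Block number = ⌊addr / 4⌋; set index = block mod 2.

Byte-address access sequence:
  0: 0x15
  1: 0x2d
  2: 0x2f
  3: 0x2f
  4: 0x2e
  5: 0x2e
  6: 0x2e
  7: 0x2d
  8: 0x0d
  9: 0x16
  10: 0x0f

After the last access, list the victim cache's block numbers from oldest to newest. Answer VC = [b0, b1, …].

VC = [5, 11]

0: 0x15 (blk 5, set 1) → MISS  vc=[]
1: 0x2d (blk 11, set 1) → MISS  vc=[5]
2: 0x2f (blk 11, set 1) → L1-HIT  vc=[5]
3: 0x2f (blk 11, set 1) → L1-HIT  vc=[5]
4: 0x2e (blk 11, set 1) → L1-HIT  vc=[5]
5: 0x2e (blk 11, set 1) → L1-HIT  vc=[5]
6: 0x2e (blk 11, set 1) → L1-HIT  vc=[5]
7: 0x2d (blk 11, set 1) → L1-HIT  vc=[5]
8: 0xd (blk 3, set 1) → MISS  vc=[5, 11]
9: 0x16 (blk 5, set 1) → VC-HIT  vc=[3, 11]
10: 0xf (blk 3, set 1) → VC-HIT  vc=[5, 11]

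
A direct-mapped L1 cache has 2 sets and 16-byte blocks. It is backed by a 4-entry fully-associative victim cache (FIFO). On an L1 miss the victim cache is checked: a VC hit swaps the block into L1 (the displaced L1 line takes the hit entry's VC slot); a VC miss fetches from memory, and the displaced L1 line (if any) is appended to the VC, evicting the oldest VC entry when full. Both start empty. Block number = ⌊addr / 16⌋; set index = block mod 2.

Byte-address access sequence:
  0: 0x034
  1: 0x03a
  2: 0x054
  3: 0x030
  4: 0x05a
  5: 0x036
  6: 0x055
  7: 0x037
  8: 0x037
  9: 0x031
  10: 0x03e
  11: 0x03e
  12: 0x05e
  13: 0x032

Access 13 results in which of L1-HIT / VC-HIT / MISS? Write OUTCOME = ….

  [0] addr=0x34 blk=3 s=1: MISS | VC []
  [1] addr=0x3a blk=3 s=1: L1-HIT | VC []
  [2] addr=0x54 blk=5 s=1: MISS | VC [3]
  [3] addr=0x30 blk=3 s=1: VC-HIT | VC [5]
  [4] addr=0x5a blk=5 s=1: VC-HIT | VC [3]
  [5] addr=0x36 blk=3 s=1: VC-HIT | VC [5]
  [6] addr=0x55 blk=5 s=1: VC-HIT | VC [3]
  [7] addr=0x37 blk=3 s=1: VC-HIT | VC [5]
  [8] addr=0x37 blk=3 s=1: L1-HIT | VC [5]
  [9] addr=0x31 blk=3 s=1: L1-HIT | VC [5]
  [10] addr=0x3e blk=3 s=1: L1-HIT | VC [5]
  [11] addr=0x3e blk=3 s=1: L1-HIT | VC [5]
  [12] addr=0x5e blk=5 s=1: VC-HIT | VC [3]
  [13] addr=0x32 blk=3 s=1: VC-HIT | VC [5]

OUTCOME = VC-HIT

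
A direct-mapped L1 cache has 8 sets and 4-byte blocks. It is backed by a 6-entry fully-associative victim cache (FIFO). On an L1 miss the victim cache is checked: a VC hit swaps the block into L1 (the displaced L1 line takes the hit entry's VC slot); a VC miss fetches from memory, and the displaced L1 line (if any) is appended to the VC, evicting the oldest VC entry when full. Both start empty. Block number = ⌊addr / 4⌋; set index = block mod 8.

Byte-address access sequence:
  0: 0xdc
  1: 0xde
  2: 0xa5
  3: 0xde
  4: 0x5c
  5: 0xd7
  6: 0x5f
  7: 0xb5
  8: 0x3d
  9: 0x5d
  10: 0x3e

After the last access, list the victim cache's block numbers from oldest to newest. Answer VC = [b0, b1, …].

VC = [55, 53, 23]

0: 0xdc (blk 55, set 7) → MISS  vc=[]
1: 0xde (blk 55, set 7) → L1-HIT  vc=[]
2: 0xa5 (blk 41, set 1) → MISS  vc=[]
3: 0xde (blk 55, set 7) → L1-HIT  vc=[]
4: 0x5c (blk 23, set 7) → MISS  vc=[55]
5: 0xd7 (blk 53, set 5) → MISS  vc=[55]
6: 0x5f (blk 23, set 7) → L1-HIT  vc=[55]
7: 0xb5 (blk 45, set 5) → MISS  vc=[55, 53]
8: 0x3d (blk 15, set 7) → MISS  vc=[55, 53, 23]
9: 0x5d (blk 23, set 7) → VC-HIT  vc=[55, 53, 15]
10: 0x3e (blk 15, set 7) → VC-HIT  vc=[55, 53, 23]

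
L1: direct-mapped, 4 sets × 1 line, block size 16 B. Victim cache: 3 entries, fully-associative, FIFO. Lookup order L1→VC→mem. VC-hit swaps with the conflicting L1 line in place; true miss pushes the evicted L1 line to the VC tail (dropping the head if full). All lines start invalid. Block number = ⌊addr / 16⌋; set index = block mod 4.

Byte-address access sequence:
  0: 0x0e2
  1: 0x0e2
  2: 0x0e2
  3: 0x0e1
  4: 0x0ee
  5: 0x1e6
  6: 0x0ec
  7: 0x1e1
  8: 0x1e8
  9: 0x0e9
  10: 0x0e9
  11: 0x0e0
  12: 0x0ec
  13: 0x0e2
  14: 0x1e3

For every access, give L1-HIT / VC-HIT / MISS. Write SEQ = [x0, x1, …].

SEQ = [MISS, L1-HIT, L1-HIT, L1-HIT, L1-HIT, MISS, VC-HIT, VC-HIT, L1-HIT, VC-HIT, L1-HIT, L1-HIT, L1-HIT, L1-HIT, VC-HIT]

  [0] addr=0xe2 blk=14 s=2: MISS | VC []
  [1] addr=0xe2 blk=14 s=2: L1-HIT | VC []
  [2] addr=0xe2 blk=14 s=2: L1-HIT | VC []
  [3] addr=0xe1 blk=14 s=2: L1-HIT | VC []
  [4] addr=0xee blk=14 s=2: L1-HIT | VC []
  [5] addr=0x1e6 blk=30 s=2: MISS | VC [14]
  [6] addr=0xec blk=14 s=2: VC-HIT | VC [30]
  [7] addr=0x1e1 blk=30 s=2: VC-HIT | VC [14]
  [8] addr=0x1e8 blk=30 s=2: L1-HIT | VC [14]
  [9] addr=0xe9 blk=14 s=2: VC-HIT | VC [30]
  [10] addr=0xe9 blk=14 s=2: L1-HIT | VC [30]
  [11] addr=0xe0 blk=14 s=2: L1-HIT | VC [30]
  [12] addr=0xec blk=14 s=2: L1-HIT | VC [30]
  [13] addr=0xe2 blk=14 s=2: L1-HIT | VC [30]
  [14] addr=0x1e3 blk=30 s=2: VC-HIT | VC [14]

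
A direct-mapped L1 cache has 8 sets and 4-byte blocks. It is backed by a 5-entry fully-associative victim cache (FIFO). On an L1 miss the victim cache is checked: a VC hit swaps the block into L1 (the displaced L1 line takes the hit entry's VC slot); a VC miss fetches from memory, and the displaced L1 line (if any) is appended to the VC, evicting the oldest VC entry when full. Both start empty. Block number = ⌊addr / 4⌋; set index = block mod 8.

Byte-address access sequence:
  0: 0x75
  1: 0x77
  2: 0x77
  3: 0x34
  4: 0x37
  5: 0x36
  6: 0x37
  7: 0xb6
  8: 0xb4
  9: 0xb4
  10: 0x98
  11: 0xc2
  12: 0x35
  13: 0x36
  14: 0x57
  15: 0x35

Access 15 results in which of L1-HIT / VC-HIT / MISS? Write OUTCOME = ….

OUTCOME = VC-HIT

0: 0x75 (blk 29, set 5) → MISS  vc=[]
1: 0x77 (blk 29, set 5) → L1-HIT  vc=[]
2: 0x77 (blk 29, set 5) → L1-HIT  vc=[]
3: 0x34 (blk 13, set 5) → MISS  vc=[29]
4: 0x37 (blk 13, set 5) → L1-HIT  vc=[29]
5: 0x36 (blk 13, set 5) → L1-HIT  vc=[29]
6: 0x37 (blk 13, set 5) → L1-HIT  vc=[29]
7: 0xb6 (blk 45, set 5) → MISS  vc=[29, 13]
8: 0xb4 (blk 45, set 5) → L1-HIT  vc=[29, 13]
9: 0xb4 (blk 45, set 5) → L1-HIT  vc=[29, 13]
10: 0x98 (blk 38, set 6) → MISS  vc=[29, 13]
11: 0xc2 (blk 48, set 0) → MISS  vc=[29, 13]
12: 0x35 (blk 13, set 5) → VC-HIT  vc=[29, 45]
13: 0x36 (blk 13, set 5) → L1-HIT  vc=[29, 45]
14: 0x57 (blk 21, set 5) → MISS  vc=[29, 45, 13]
15: 0x35 (blk 13, set 5) → VC-HIT  vc=[29, 45, 21]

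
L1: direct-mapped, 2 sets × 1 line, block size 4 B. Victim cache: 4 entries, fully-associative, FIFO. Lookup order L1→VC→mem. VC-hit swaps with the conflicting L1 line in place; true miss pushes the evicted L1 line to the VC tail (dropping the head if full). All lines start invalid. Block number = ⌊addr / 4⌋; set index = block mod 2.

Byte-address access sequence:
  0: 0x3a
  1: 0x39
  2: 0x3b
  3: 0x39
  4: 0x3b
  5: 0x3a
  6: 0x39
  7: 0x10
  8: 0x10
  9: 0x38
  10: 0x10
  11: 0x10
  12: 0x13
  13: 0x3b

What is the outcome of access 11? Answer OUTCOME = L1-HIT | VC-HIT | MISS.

#0 0x3a→b14/s0 MISS; vc=[]
#1 0x39→b14/s0 L1-HIT; vc=[]
#2 0x3b→b14/s0 L1-HIT; vc=[]
#3 0x39→b14/s0 L1-HIT; vc=[]
#4 0x3b→b14/s0 L1-HIT; vc=[]
#5 0x3a→b14/s0 L1-HIT; vc=[]
#6 0x39→b14/s0 L1-HIT; vc=[]
#7 0x10→b4/s0 MISS; vc=[14]
#8 0x10→b4/s0 L1-HIT; vc=[14]
#9 0x38→b14/s0 VC-HIT; vc=[4]
#10 0x10→b4/s0 VC-HIT; vc=[14]
#11 0x10→b4/s0 L1-HIT; vc=[14]
#12 0x13→b4/s0 L1-HIT; vc=[14]
#13 0x3b→b14/s0 VC-HIT; vc=[4]

OUTCOME = L1-HIT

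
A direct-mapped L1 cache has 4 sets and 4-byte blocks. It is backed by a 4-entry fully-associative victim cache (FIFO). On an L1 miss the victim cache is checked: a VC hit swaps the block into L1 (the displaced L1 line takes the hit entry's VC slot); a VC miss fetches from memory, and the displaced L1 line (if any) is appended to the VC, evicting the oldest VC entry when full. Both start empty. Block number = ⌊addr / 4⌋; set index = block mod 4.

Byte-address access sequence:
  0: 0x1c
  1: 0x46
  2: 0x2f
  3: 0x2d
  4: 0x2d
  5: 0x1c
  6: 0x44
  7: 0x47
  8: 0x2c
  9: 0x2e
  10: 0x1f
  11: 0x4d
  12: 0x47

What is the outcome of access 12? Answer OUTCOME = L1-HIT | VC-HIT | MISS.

OUTCOME = L1-HIT

0: 0x1c (blk 7, set 3) → MISS  vc=[]
1: 0x46 (blk 17, set 1) → MISS  vc=[]
2: 0x2f (blk 11, set 3) → MISS  vc=[7]
3: 0x2d (blk 11, set 3) → L1-HIT  vc=[7]
4: 0x2d (blk 11, set 3) → L1-HIT  vc=[7]
5: 0x1c (blk 7, set 3) → VC-HIT  vc=[11]
6: 0x44 (blk 17, set 1) → L1-HIT  vc=[11]
7: 0x47 (blk 17, set 1) → L1-HIT  vc=[11]
8: 0x2c (blk 11, set 3) → VC-HIT  vc=[7]
9: 0x2e (blk 11, set 3) → L1-HIT  vc=[7]
10: 0x1f (blk 7, set 3) → VC-HIT  vc=[11]
11: 0x4d (blk 19, set 3) → MISS  vc=[11, 7]
12: 0x47 (blk 17, set 1) → L1-HIT  vc=[11, 7]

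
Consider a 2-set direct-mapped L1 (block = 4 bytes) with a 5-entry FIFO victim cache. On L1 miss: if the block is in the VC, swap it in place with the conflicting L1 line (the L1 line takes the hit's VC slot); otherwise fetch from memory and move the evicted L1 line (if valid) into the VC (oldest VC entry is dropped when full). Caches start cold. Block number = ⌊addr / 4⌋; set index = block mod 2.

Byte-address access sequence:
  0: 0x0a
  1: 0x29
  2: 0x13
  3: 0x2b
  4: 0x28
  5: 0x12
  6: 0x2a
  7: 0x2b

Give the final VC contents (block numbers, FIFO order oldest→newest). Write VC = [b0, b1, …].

VC = [2, 4]

0: 0xa (blk 2, set 0) → MISS  vc=[]
1: 0x29 (blk 10, set 0) → MISS  vc=[2]
2: 0x13 (blk 4, set 0) → MISS  vc=[2, 10]
3: 0x2b (blk 10, set 0) → VC-HIT  vc=[2, 4]
4: 0x28 (blk 10, set 0) → L1-HIT  vc=[2, 4]
5: 0x12 (blk 4, set 0) → VC-HIT  vc=[2, 10]
6: 0x2a (blk 10, set 0) → VC-HIT  vc=[2, 4]
7: 0x2b (blk 10, set 0) → L1-HIT  vc=[2, 4]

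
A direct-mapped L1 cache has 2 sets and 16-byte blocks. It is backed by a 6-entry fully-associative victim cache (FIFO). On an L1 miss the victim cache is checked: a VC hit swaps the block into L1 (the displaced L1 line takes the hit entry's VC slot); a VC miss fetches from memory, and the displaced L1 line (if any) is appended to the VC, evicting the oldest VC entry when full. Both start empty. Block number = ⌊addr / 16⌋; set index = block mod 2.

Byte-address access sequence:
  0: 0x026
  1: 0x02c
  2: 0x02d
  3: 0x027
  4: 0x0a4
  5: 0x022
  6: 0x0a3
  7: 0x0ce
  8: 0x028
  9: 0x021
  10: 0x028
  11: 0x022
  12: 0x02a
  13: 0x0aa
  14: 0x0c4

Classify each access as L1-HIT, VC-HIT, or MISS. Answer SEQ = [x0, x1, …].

  [0] addr=0x26 blk=2 s=0: MISS | VC []
  [1] addr=0x2c blk=2 s=0: L1-HIT | VC []
  [2] addr=0x2d blk=2 s=0: L1-HIT | VC []
  [3] addr=0x27 blk=2 s=0: L1-HIT | VC []
  [4] addr=0xa4 blk=10 s=0: MISS | VC [2]
  [5] addr=0x22 blk=2 s=0: VC-HIT | VC [10]
  [6] addr=0xa3 blk=10 s=0: VC-HIT | VC [2]
  [7] addr=0xce blk=12 s=0: MISS | VC [2, 10]
  [8] addr=0x28 blk=2 s=0: VC-HIT | VC [12, 10]
  [9] addr=0x21 blk=2 s=0: L1-HIT | VC [12, 10]
  [10] addr=0x28 blk=2 s=0: L1-HIT | VC [12, 10]
  [11] addr=0x22 blk=2 s=0: L1-HIT | VC [12, 10]
  [12] addr=0x2a blk=2 s=0: L1-HIT | VC [12, 10]
  [13] addr=0xaa blk=10 s=0: VC-HIT | VC [12, 2]
  [14] addr=0xc4 blk=12 s=0: VC-HIT | VC [10, 2]

SEQ = [MISS, L1-HIT, L1-HIT, L1-HIT, MISS, VC-HIT, VC-HIT, MISS, VC-HIT, L1-HIT, L1-HIT, L1-HIT, L1-HIT, VC-HIT, VC-HIT]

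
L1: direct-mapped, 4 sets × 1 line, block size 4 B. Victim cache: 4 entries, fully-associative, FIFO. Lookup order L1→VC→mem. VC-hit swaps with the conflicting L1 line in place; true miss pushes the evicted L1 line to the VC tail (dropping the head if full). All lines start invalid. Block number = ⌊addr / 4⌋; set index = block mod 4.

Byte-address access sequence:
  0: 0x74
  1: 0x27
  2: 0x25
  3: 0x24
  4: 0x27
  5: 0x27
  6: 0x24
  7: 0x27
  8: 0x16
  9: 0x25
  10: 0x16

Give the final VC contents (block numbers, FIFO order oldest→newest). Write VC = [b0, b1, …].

#0 0x74→b29/s1 MISS; vc=[]
#1 0x27→b9/s1 MISS; vc=[29]
#2 0x25→b9/s1 L1-HIT; vc=[29]
#3 0x24→b9/s1 L1-HIT; vc=[29]
#4 0x27→b9/s1 L1-HIT; vc=[29]
#5 0x27→b9/s1 L1-HIT; vc=[29]
#6 0x24→b9/s1 L1-HIT; vc=[29]
#7 0x27→b9/s1 L1-HIT; vc=[29]
#8 0x16→b5/s1 MISS; vc=[29,9]
#9 0x25→b9/s1 VC-HIT; vc=[29,5]
#10 0x16→b5/s1 VC-HIT; vc=[29,9]

VC = [29, 9]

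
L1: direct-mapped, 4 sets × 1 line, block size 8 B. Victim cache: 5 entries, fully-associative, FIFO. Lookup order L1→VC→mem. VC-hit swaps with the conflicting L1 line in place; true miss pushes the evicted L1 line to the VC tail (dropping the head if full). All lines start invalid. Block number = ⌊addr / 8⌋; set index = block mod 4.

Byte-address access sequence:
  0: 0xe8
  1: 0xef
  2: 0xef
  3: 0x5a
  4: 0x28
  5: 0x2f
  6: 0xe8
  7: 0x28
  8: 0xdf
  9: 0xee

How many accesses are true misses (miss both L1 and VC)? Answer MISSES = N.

MISSES = 4

#0 0xe8→b29/s1 MISS; vc=[]
#1 0xef→b29/s1 L1-HIT; vc=[]
#2 0xef→b29/s1 L1-HIT; vc=[]
#3 0x5a→b11/s3 MISS; vc=[]
#4 0x28→b5/s1 MISS; vc=[29]
#5 0x2f→b5/s1 L1-HIT; vc=[29]
#6 0xe8→b29/s1 VC-HIT; vc=[5]
#7 0x28→b5/s1 VC-HIT; vc=[29]
#8 0xdf→b27/s3 MISS; vc=[29,11]
#9 0xee→b29/s1 VC-HIT; vc=[5,11]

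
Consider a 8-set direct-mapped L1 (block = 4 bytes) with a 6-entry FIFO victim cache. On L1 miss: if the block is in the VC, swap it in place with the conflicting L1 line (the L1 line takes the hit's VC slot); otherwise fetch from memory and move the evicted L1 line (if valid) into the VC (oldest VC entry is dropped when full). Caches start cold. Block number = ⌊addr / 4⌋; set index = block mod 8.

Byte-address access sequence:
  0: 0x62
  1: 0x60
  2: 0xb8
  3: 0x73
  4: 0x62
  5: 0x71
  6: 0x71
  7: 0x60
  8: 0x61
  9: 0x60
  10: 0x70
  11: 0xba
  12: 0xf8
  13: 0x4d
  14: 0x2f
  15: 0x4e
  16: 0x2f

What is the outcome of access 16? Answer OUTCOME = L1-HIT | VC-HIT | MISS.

0: 0x62 (blk 24, set 0) → MISS  vc=[]
1: 0x60 (blk 24, set 0) → L1-HIT  vc=[]
2: 0xb8 (blk 46, set 6) → MISS  vc=[]
3: 0x73 (blk 28, set 4) → MISS  vc=[]
4: 0x62 (blk 24, set 0) → L1-HIT  vc=[]
5: 0x71 (blk 28, set 4) → L1-HIT  vc=[]
6: 0x71 (blk 28, set 4) → L1-HIT  vc=[]
7: 0x60 (blk 24, set 0) → L1-HIT  vc=[]
8: 0x61 (blk 24, set 0) → L1-HIT  vc=[]
9: 0x60 (blk 24, set 0) → L1-HIT  vc=[]
10: 0x70 (blk 28, set 4) → L1-HIT  vc=[]
11: 0xba (blk 46, set 6) → L1-HIT  vc=[]
12: 0xf8 (blk 62, set 6) → MISS  vc=[46]
13: 0x4d (blk 19, set 3) → MISS  vc=[46]
14: 0x2f (blk 11, set 3) → MISS  vc=[46, 19]
15: 0x4e (blk 19, set 3) → VC-HIT  vc=[46, 11]
16: 0x2f (blk 11, set 3) → VC-HIT  vc=[46, 19]

OUTCOME = VC-HIT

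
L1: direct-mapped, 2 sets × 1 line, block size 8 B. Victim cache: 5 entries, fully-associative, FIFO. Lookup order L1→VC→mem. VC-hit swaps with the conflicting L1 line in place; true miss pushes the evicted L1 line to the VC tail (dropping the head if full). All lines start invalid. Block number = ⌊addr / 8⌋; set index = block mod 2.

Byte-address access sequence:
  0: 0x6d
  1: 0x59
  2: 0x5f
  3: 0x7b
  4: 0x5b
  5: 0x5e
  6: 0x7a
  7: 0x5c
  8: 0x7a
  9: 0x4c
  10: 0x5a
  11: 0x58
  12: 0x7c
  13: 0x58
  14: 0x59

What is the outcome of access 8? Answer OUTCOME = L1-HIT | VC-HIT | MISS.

OUTCOME = VC-HIT

#0 0x6d→b13/s1 MISS; vc=[]
#1 0x59→b11/s1 MISS; vc=[13]
#2 0x5f→b11/s1 L1-HIT; vc=[13]
#3 0x7b→b15/s1 MISS; vc=[13,11]
#4 0x5b→b11/s1 VC-HIT; vc=[13,15]
#5 0x5e→b11/s1 L1-HIT; vc=[13,15]
#6 0x7a→b15/s1 VC-HIT; vc=[13,11]
#7 0x5c→b11/s1 VC-HIT; vc=[13,15]
#8 0x7a→b15/s1 VC-HIT; vc=[13,11]
#9 0x4c→b9/s1 MISS; vc=[13,11,15]
#10 0x5a→b11/s1 VC-HIT; vc=[13,9,15]
#11 0x58→b11/s1 L1-HIT; vc=[13,9,15]
#12 0x7c→b15/s1 VC-HIT; vc=[13,9,11]
#13 0x58→b11/s1 VC-HIT; vc=[13,9,15]
#14 0x59→b11/s1 L1-HIT; vc=[13,9,15]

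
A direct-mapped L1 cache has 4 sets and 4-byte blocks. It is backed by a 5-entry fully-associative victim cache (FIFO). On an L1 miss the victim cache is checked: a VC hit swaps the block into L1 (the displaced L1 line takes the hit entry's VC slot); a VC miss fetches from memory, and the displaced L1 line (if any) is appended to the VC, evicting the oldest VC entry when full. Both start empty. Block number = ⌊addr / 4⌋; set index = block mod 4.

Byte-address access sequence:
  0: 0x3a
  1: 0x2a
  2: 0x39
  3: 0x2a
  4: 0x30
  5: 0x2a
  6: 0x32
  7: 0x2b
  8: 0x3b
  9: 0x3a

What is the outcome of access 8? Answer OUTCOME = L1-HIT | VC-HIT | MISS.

#0 0x3a→b14/s2 MISS; vc=[]
#1 0x2a→b10/s2 MISS; vc=[14]
#2 0x39→b14/s2 VC-HIT; vc=[10]
#3 0x2a→b10/s2 VC-HIT; vc=[14]
#4 0x30→b12/s0 MISS; vc=[14]
#5 0x2a→b10/s2 L1-HIT; vc=[14]
#6 0x32→b12/s0 L1-HIT; vc=[14]
#7 0x2b→b10/s2 L1-HIT; vc=[14]
#8 0x3b→b14/s2 VC-HIT; vc=[10]
#9 0x3a→b14/s2 L1-HIT; vc=[10]

OUTCOME = VC-HIT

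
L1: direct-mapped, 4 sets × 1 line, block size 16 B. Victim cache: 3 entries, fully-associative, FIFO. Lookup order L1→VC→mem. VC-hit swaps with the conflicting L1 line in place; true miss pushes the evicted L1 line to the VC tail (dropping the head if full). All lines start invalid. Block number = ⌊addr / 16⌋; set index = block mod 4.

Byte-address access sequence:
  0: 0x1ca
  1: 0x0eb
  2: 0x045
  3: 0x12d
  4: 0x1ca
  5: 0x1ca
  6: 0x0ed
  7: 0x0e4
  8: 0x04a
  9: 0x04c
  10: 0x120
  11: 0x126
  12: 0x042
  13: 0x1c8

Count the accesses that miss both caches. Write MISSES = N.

MISSES = 4

  [0] addr=0x1ca blk=28 s=0: MISS | VC []
  [1] addr=0xeb blk=14 s=2: MISS | VC []
  [2] addr=0x45 blk=4 s=0: MISS | VC [28]
  [3] addr=0x12d blk=18 s=2: MISS | VC [28, 14]
  [4] addr=0x1ca blk=28 s=0: VC-HIT | VC [4, 14]
  [5] addr=0x1ca blk=28 s=0: L1-HIT | VC [4, 14]
  [6] addr=0xed blk=14 s=2: VC-HIT | VC [4, 18]
  [7] addr=0xe4 blk=14 s=2: L1-HIT | VC [4, 18]
  [8] addr=0x4a blk=4 s=0: VC-HIT | VC [28, 18]
  [9] addr=0x4c blk=4 s=0: L1-HIT | VC [28, 18]
  [10] addr=0x120 blk=18 s=2: VC-HIT | VC [28, 14]
  [11] addr=0x126 blk=18 s=2: L1-HIT | VC [28, 14]
  [12] addr=0x42 blk=4 s=0: L1-HIT | VC [28, 14]
  [13] addr=0x1c8 blk=28 s=0: VC-HIT | VC [4, 14]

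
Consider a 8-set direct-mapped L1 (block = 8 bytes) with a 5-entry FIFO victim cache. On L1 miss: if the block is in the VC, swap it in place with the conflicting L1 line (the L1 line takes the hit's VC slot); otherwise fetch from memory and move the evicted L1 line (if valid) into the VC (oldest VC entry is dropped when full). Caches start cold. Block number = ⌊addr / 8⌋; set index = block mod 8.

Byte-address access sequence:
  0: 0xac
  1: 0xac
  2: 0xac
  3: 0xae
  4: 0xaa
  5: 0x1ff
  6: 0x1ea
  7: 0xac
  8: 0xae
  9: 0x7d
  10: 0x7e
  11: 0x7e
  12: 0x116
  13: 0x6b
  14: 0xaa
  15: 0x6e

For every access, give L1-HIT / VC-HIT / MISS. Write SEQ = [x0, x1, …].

#0 0xac→b21/s5 MISS; vc=[]
#1 0xac→b21/s5 L1-HIT; vc=[]
#2 0xac→b21/s5 L1-HIT; vc=[]
#3 0xae→b21/s5 L1-HIT; vc=[]
#4 0xaa→b21/s5 L1-HIT; vc=[]
#5 0x1ff→b63/s7 MISS; vc=[]
#6 0x1ea→b61/s5 MISS; vc=[21]
#7 0xac→b21/s5 VC-HIT; vc=[61]
#8 0xae→b21/s5 L1-HIT; vc=[61]
#9 0x7d→b15/s7 MISS; vc=[61,63]
#10 0x7e→b15/s7 L1-HIT; vc=[61,63]
#11 0x7e→b15/s7 L1-HIT; vc=[61,63]
#12 0x116→b34/s2 MISS; vc=[61,63]
#13 0x6b→b13/s5 MISS; vc=[61,63,21]
#14 0xaa→b21/s5 VC-HIT; vc=[61,63,13]
#15 0x6e→b13/s5 VC-HIT; vc=[61,63,21]

SEQ = [MISS, L1-HIT, L1-HIT, L1-HIT, L1-HIT, MISS, MISS, VC-HIT, L1-HIT, MISS, L1-HIT, L1-HIT, MISS, MISS, VC-HIT, VC-HIT]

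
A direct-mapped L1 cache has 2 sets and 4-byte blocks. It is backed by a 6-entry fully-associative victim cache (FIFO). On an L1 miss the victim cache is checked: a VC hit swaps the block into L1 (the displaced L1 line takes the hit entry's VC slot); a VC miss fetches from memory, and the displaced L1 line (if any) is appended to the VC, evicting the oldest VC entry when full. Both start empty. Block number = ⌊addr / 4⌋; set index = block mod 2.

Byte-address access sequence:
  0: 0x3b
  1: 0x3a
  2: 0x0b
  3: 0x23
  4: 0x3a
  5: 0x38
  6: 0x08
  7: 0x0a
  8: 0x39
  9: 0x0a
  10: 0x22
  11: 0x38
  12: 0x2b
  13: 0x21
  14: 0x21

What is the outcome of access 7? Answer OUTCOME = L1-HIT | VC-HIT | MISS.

  [0] addr=0x3b blk=14 s=0: MISS | VC []
  [1] addr=0x3a blk=14 s=0: L1-HIT | VC []
  [2] addr=0xb blk=2 s=0: MISS | VC [14]
  [3] addr=0x23 blk=8 s=0: MISS | VC [14, 2]
  [4] addr=0x3a blk=14 s=0: VC-HIT | VC [8, 2]
  [5] addr=0x38 blk=14 s=0: L1-HIT | VC [8, 2]
  [6] addr=0x8 blk=2 s=0: VC-HIT | VC [8, 14]
  [7] addr=0xa blk=2 s=0: L1-HIT | VC [8, 14]
  [8] addr=0x39 blk=14 s=0: VC-HIT | VC [8, 2]
  [9] addr=0xa blk=2 s=0: VC-HIT | VC [8, 14]
  [10] addr=0x22 blk=8 s=0: VC-HIT | VC [2, 14]
  [11] addr=0x38 blk=14 s=0: VC-HIT | VC [2, 8]
  [12] addr=0x2b blk=10 s=0: MISS | VC [2, 8, 14]
  [13] addr=0x21 blk=8 s=0: VC-HIT | VC [2, 10, 14]
  [14] addr=0x21 blk=8 s=0: L1-HIT | VC [2, 10, 14]

OUTCOME = L1-HIT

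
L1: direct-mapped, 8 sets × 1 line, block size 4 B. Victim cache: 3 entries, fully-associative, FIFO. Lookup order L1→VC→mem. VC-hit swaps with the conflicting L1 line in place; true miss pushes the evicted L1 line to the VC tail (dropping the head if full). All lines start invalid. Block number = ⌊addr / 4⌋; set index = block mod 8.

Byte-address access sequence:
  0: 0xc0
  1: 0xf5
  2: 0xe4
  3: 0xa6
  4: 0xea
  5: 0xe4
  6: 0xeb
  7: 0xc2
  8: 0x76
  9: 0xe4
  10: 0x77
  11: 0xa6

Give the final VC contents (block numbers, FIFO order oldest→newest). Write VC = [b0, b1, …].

  [0] addr=0xc0 blk=48 s=0: MISS | VC []
  [1] addr=0xf5 blk=61 s=5: MISS | VC []
  [2] addr=0xe4 blk=57 s=1: MISS | VC []
  [3] addr=0xa6 blk=41 s=1: MISS | VC [57]
  [4] addr=0xea blk=58 s=2: MISS | VC [57]
  [5] addr=0xe4 blk=57 s=1: VC-HIT | VC [41]
  [6] addr=0xeb blk=58 s=2: L1-HIT | VC [41]
  [7] addr=0xc2 blk=48 s=0: L1-HIT | VC [41]
  [8] addr=0x76 blk=29 s=5: MISS | VC [41, 61]
  [9] addr=0xe4 blk=57 s=1: L1-HIT | VC [41, 61]
  [10] addr=0x77 blk=29 s=5: L1-HIT | VC [41, 61]
  [11] addr=0xa6 blk=41 s=1: VC-HIT | VC [57, 61]

VC = [57, 61]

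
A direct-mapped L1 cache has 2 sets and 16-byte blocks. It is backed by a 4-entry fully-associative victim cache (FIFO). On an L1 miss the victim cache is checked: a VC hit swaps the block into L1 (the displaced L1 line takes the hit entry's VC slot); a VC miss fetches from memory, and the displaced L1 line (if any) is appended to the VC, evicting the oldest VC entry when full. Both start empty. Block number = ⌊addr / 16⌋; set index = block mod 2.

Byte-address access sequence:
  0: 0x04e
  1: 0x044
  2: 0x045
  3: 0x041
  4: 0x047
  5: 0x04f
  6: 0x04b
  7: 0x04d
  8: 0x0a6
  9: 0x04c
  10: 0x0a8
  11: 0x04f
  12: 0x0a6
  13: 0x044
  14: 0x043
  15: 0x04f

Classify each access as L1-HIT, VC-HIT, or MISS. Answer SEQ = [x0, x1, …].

  [0] addr=0x4e blk=4 s=0: MISS | VC []
  [1] addr=0x44 blk=4 s=0: L1-HIT | VC []
  [2] addr=0x45 blk=4 s=0: L1-HIT | VC []
  [3] addr=0x41 blk=4 s=0: L1-HIT | VC []
  [4] addr=0x47 blk=4 s=0: L1-HIT | VC []
  [5] addr=0x4f blk=4 s=0: L1-HIT | VC []
  [6] addr=0x4b blk=4 s=0: L1-HIT | VC []
  [7] addr=0x4d blk=4 s=0: L1-HIT | VC []
  [8] addr=0xa6 blk=10 s=0: MISS | VC [4]
  [9] addr=0x4c blk=4 s=0: VC-HIT | VC [10]
  [10] addr=0xa8 blk=10 s=0: VC-HIT | VC [4]
  [11] addr=0x4f blk=4 s=0: VC-HIT | VC [10]
  [12] addr=0xa6 blk=10 s=0: VC-HIT | VC [4]
  [13] addr=0x44 blk=4 s=0: VC-HIT | VC [10]
  [14] addr=0x43 blk=4 s=0: L1-HIT | VC [10]
  [15] addr=0x4f blk=4 s=0: L1-HIT | VC [10]

SEQ = [MISS, L1-HIT, L1-HIT, L1-HIT, L1-HIT, L1-HIT, L1-HIT, L1-HIT, MISS, VC-HIT, VC-HIT, VC-HIT, VC-HIT, VC-HIT, L1-HIT, L1-HIT]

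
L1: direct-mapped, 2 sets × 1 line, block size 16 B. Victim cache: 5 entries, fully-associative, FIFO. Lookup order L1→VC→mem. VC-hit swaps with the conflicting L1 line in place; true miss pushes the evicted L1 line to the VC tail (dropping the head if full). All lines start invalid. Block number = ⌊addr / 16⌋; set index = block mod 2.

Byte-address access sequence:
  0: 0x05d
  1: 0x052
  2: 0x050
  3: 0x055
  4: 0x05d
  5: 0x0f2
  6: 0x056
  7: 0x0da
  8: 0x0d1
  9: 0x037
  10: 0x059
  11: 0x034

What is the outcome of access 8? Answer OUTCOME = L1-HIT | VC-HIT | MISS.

#0 0x5d→b5/s1 MISS; vc=[]
#1 0x52→b5/s1 L1-HIT; vc=[]
#2 0x50→b5/s1 L1-HIT; vc=[]
#3 0x55→b5/s1 L1-HIT; vc=[]
#4 0x5d→b5/s1 L1-HIT; vc=[]
#5 0xf2→b15/s1 MISS; vc=[5]
#6 0x56→b5/s1 VC-HIT; vc=[15]
#7 0xda→b13/s1 MISS; vc=[15,5]
#8 0xd1→b13/s1 L1-HIT; vc=[15,5]
#9 0x37→b3/s1 MISS; vc=[15,5,13]
#10 0x59→b5/s1 VC-HIT; vc=[15,3,13]
#11 0x34→b3/s1 VC-HIT; vc=[15,5,13]

OUTCOME = L1-HIT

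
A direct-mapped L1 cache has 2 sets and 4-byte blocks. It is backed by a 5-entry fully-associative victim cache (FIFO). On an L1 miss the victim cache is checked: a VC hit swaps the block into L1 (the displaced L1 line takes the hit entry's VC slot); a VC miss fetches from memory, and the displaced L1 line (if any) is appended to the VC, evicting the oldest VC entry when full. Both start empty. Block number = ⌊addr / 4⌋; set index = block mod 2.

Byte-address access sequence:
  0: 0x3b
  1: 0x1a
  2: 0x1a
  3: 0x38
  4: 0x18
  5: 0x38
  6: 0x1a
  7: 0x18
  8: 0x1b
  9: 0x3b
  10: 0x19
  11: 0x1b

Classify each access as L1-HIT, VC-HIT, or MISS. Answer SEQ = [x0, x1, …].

SEQ = [MISS, MISS, L1-HIT, VC-HIT, VC-HIT, VC-HIT, VC-HIT, L1-HIT, L1-HIT, VC-HIT, VC-HIT, L1-HIT]

#0 0x3b→b14/s0 MISS; vc=[]
#1 0x1a→b6/s0 MISS; vc=[14]
#2 0x1a→b6/s0 L1-HIT; vc=[14]
#3 0x38→b14/s0 VC-HIT; vc=[6]
#4 0x18→b6/s0 VC-HIT; vc=[14]
#5 0x38→b14/s0 VC-HIT; vc=[6]
#6 0x1a→b6/s0 VC-HIT; vc=[14]
#7 0x18→b6/s0 L1-HIT; vc=[14]
#8 0x1b→b6/s0 L1-HIT; vc=[14]
#9 0x3b→b14/s0 VC-HIT; vc=[6]
#10 0x19→b6/s0 VC-HIT; vc=[14]
#11 0x1b→b6/s0 L1-HIT; vc=[14]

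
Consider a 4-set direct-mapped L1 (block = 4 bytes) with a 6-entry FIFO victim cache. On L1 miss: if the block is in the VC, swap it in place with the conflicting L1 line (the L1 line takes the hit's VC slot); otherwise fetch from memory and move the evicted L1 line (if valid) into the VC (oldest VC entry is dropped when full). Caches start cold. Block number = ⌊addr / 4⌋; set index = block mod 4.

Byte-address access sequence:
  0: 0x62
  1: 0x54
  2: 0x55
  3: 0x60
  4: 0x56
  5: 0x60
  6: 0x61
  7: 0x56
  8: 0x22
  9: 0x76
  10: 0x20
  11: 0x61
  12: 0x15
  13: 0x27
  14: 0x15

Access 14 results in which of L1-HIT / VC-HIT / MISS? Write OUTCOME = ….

  [0] addr=0x62 blk=24 s=0: MISS | VC []
  [1] addr=0x54 blk=21 s=1: MISS | VC []
  [2] addr=0x55 blk=21 s=1: L1-HIT | VC []
  [3] addr=0x60 blk=24 s=0: L1-HIT | VC []
  [4] addr=0x56 blk=21 s=1: L1-HIT | VC []
  [5] addr=0x60 blk=24 s=0: L1-HIT | VC []
  [6] addr=0x61 blk=24 s=0: L1-HIT | VC []
  [7] addr=0x56 blk=21 s=1: L1-HIT | VC []
  [8] addr=0x22 blk=8 s=0: MISS | VC [24]
  [9] addr=0x76 blk=29 s=1: MISS | VC [24, 21]
  [10] addr=0x20 blk=8 s=0: L1-HIT | VC [24, 21]
  [11] addr=0x61 blk=24 s=0: VC-HIT | VC [8, 21]
  [12] addr=0x15 blk=5 s=1: MISS | VC [8, 21, 29]
  [13] addr=0x27 blk=9 s=1: MISS | VC [8, 21, 29, 5]
  [14] addr=0x15 blk=5 s=1: VC-HIT | VC [8, 21, 29, 9]

OUTCOME = VC-HIT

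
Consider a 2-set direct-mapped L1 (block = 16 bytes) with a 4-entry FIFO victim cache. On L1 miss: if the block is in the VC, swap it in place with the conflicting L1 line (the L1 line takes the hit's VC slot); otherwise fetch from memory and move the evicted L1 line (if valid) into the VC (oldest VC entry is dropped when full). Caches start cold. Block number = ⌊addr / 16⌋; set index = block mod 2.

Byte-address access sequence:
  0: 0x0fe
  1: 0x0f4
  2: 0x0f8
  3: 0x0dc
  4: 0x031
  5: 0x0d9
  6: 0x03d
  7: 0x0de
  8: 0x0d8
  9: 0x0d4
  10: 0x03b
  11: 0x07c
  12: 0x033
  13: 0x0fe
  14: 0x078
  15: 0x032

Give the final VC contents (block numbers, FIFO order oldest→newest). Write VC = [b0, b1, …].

  [0] addr=0xfe blk=15 s=1: MISS | VC []
  [1] addr=0xf4 blk=15 s=1: L1-HIT | VC []
  [2] addr=0xf8 blk=15 s=1: L1-HIT | VC []
  [3] addr=0xdc blk=13 s=1: MISS | VC [15]
  [4] addr=0x31 blk=3 s=1: MISS | VC [15, 13]
  [5] addr=0xd9 blk=13 s=1: VC-HIT | VC [15, 3]
  [6] addr=0x3d blk=3 s=1: VC-HIT | VC [15, 13]
  [7] addr=0xde blk=13 s=1: VC-HIT | VC [15, 3]
  [8] addr=0xd8 blk=13 s=1: L1-HIT | VC [15, 3]
  [9] addr=0xd4 blk=13 s=1: L1-HIT | VC [15, 3]
  [10] addr=0x3b blk=3 s=1: VC-HIT | VC [15, 13]
  [11] addr=0x7c blk=7 s=1: MISS | VC [15, 13, 3]
  [12] addr=0x33 blk=3 s=1: VC-HIT | VC [15, 13, 7]
  [13] addr=0xfe blk=15 s=1: VC-HIT | VC [3, 13, 7]
  [14] addr=0x78 blk=7 s=1: VC-HIT | VC [3, 13, 15]
  [15] addr=0x32 blk=3 s=1: VC-HIT | VC [7, 13, 15]

VC = [7, 13, 15]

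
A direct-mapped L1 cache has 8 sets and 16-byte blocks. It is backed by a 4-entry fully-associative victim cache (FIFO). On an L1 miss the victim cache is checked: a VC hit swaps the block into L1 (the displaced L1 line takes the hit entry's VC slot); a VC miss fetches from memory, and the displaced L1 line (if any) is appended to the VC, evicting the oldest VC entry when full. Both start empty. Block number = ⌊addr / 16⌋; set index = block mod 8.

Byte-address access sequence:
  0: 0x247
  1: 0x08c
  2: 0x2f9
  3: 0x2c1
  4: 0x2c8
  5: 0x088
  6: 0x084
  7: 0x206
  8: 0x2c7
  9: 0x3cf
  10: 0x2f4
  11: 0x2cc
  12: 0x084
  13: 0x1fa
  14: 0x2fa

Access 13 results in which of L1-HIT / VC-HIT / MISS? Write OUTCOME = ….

0: 0x247 (blk 36, set 4) → MISS  vc=[]
1: 0x8c (blk 8, set 0) → MISS  vc=[]
2: 0x2f9 (blk 47, set 7) → MISS  vc=[]
3: 0x2c1 (blk 44, set 4) → MISS  vc=[36]
4: 0x2c8 (blk 44, set 4) → L1-HIT  vc=[36]
5: 0x88 (blk 8, set 0) → L1-HIT  vc=[36]
6: 0x84 (blk 8, set 0) → L1-HIT  vc=[36]
7: 0x206 (blk 32, set 0) → MISS  vc=[36, 8]
8: 0x2c7 (blk 44, set 4) → L1-HIT  vc=[36, 8]
9: 0x3cf (blk 60, set 4) → MISS  vc=[36, 8, 44]
10: 0x2f4 (blk 47, set 7) → L1-HIT  vc=[36, 8, 44]
11: 0x2cc (blk 44, set 4) → VC-HIT  vc=[36, 8, 60]
12: 0x84 (blk 8, set 0) → VC-HIT  vc=[36, 32, 60]
13: 0x1fa (blk 31, set 7) → MISS  vc=[36, 32, 60, 47]
14: 0x2fa (blk 47, set 7) → VC-HIT  vc=[36, 32, 60, 31]

OUTCOME = MISS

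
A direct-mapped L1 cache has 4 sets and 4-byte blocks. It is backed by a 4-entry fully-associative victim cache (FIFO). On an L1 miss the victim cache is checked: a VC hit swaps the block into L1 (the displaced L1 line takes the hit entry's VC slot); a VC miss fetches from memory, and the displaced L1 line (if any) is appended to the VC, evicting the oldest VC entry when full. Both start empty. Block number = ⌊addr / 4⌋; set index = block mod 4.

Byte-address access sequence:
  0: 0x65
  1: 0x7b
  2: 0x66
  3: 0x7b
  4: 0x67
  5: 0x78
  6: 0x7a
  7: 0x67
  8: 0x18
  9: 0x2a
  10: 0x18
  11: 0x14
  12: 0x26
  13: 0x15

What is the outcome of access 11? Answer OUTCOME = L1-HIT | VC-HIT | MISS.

#0 0x65→b25/s1 MISS; vc=[]
#1 0x7b→b30/s2 MISS; vc=[]
#2 0x66→b25/s1 L1-HIT; vc=[]
#3 0x7b→b30/s2 L1-HIT; vc=[]
#4 0x67→b25/s1 L1-HIT; vc=[]
#5 0x78→b30/s2 L1-HIT; vc=[]
#6 0x7a→b30/s2 L1-HIT; vc=[]
#7 0x67→b25/s1 L1-HIT; vc=[]
#8 0x18→b6/s2 MISS; vc=[30]
#9 0x2a→b10/s2 MISS; vc=[30,6]
#10 0x18→b6/s2 VC-HIT; vc=[30,10]
#11 0x14→b5/s1 MISS; vc=[30,10,25]
#12 0x26→b9/s1 MISS; vc=[30,10,25,5]
#13 0x15→b5/s1 VC-HIT; vc=[30,10,25,9]

OUTCOME = MISS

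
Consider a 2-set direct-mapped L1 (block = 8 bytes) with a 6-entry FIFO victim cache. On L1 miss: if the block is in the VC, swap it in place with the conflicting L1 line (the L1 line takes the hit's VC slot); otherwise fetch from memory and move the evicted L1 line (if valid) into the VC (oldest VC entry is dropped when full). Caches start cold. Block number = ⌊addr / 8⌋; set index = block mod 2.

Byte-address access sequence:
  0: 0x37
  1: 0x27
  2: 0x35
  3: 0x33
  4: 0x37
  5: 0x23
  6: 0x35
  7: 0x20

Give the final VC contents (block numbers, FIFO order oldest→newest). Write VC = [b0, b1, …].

  [0] addr=0x37 blk=6 s=0: MISS | VC []
  [1] addr=0x27 blk=4 s=0: MISS | VC [6]
  [2] addr=0x35 blk=6 s=0: VC-HIT | VC [4]
  [3] addr=0x33 blk=6 s=0: L1-HIT | VC [4]
  [4] addr=0x37 blk=6 s=0: L1-HIT | VC [4]
  [5] addr=0x23 blk=4 s=0: VC-HIT | VC [6]
  [6] addr=0x35 blk=6 s=0: VC-HIT | VC [4]
  [7] addr=0x20 blk=4 s=0: VC-HIT | VC [6]

VC = [6]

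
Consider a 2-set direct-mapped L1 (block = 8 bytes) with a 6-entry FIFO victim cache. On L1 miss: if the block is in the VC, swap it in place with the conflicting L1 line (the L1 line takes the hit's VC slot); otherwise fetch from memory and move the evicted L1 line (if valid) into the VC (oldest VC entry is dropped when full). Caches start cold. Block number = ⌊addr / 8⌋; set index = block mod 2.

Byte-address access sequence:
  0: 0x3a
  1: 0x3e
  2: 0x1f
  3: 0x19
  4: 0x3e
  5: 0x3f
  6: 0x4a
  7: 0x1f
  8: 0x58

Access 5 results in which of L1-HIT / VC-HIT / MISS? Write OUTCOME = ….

#0 0x3a→b7/s1 MISS; vc=[]
#1 0x3e→b7/s1 L1-HIT; vc=[]
#2 0x1f→b3/s1 MISS; vc=[7]
#3 0x19→b3/s1 L1-HIT; vc=[7]
#4 0x3e→b7/s1 VC-HIT; vc=[3]
#5 0x3f→b7/s1 L1-HIT; vc=[3]
#6 0x4a→b9/s1 MISS; vc=[3,7]
#7 0x1f→b3/s1 VC-HIT; vc=[9,7]
#8 0x58→b11/s1 MISS; vc=[9,7,3]

OUTCOME = L1-HIT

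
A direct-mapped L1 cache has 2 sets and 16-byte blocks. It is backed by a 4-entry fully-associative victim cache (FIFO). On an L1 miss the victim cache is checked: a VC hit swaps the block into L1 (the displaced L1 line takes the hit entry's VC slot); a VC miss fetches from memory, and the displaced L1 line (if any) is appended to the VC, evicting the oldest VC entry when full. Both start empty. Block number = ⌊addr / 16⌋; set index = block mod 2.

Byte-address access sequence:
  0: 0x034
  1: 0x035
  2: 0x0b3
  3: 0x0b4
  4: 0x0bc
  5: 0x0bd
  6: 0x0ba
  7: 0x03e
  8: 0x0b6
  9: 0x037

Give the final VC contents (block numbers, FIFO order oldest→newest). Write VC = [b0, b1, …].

#0 0x34→b3/s1 MISS; vc=[]
#1 0x35→b3/s1 L1-HIT; vc=[]
#2 0xb3→b11/s1 MISS; vc=[3]
#3 0xb4→b11/s1 L1-HIT; vc=[3]
#4 0xbc→b11/s1 L1-HIT; vc=[3]
#5 0xbd→b11/s1 L1-HIT; vc=[3]
#6 0xba→b11/s1 L1-HIT; vc=[3]
#7 0x3e→b3/s1 VC-HIT; vc=[11]
#8 0xb6→b11/s1 VC-HIT; vc=[3]
#9 0x37→b3/s1 VC-HIT; vc=[11]

VC = [11]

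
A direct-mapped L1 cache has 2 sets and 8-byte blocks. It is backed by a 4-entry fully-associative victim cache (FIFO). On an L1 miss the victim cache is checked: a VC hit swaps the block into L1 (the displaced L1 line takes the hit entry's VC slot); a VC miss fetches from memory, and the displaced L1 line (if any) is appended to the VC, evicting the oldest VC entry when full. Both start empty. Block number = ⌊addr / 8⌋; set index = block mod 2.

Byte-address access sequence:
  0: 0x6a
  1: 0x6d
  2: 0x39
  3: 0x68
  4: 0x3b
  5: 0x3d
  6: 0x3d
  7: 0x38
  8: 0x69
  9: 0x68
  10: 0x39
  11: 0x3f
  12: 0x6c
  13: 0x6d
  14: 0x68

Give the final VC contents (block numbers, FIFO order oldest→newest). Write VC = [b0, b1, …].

VC = [7]

#0 0x6a→b13/s1 MISS; vc=[]
#1 0x6d→b13/s1 L1-HIT; vc=[]
#2 0x39→b7/s1 MISS; vc=[13]
#3 0x68→b13/s1 VC-HIT; vc=[7]
#4 0x3b→b7/s1 VC-HIT; vc=[13]
#5 0x3d→b7/s1 L1-HIT; vc=[13]
#6 0x3d→b7/s1 L1-HIT; vc=[13]
#7 0x38→b7/s1 L1-HIT; vc=[13]
#8 0x69→b13/s1 VC-HIT; vc=[7]
#9 0x68→b13/s1 L1-HIT; vc=[7]
#10 0x39→b7/s1 VC-HIT; vc=[13]
#11 0x3f→b7/s1 L1-HIT; vc=[13]
#12 0x6c→b13/s1 VC-HIT; vc=[7]
#13 0x6d→b13/s1 L1-HIT; vc=[7]
#14 0x68→b13/s1 L1-HIT; vc=[7]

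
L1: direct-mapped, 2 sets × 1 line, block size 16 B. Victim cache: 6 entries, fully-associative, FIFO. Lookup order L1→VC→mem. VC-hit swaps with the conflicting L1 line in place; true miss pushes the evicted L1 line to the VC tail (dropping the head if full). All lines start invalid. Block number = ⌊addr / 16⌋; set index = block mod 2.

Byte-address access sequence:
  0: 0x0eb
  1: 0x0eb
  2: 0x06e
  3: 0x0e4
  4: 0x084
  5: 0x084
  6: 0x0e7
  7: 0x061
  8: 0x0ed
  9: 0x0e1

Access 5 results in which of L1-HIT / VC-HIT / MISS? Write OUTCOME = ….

OUTCOME = L1-HIT

0: 0xeb (blk 14, set 0) → MISS  vc=[]
1: 0xeb (blk 14, set 0) → L1-HIT  vc=[]
2: 0x6e (blk 6, set 0) → MISS  vc=[14]
3: 0xe4 (blk 14, set 0) → VC-HIT  vc=[6]
4: 0x84 (blk 8, set 0) → MISS  vc=[6, 14]
5: 0x84 (blk 8, set 0) → L1-HIT  vc=[6, 14]
6: 0xe7 (blk 14, set 0) → VC-HIT  vc=[6, 8]
7: 0x61 (blk 6, set 0) → VC-HIT  vc=[14, 8]
8: 0xed (blk 14, set 0) → VC-HIT  vc=[6, 8]
9: 0xe1 (blk 14, set 0) → L1-HIT  vc=[6, 8]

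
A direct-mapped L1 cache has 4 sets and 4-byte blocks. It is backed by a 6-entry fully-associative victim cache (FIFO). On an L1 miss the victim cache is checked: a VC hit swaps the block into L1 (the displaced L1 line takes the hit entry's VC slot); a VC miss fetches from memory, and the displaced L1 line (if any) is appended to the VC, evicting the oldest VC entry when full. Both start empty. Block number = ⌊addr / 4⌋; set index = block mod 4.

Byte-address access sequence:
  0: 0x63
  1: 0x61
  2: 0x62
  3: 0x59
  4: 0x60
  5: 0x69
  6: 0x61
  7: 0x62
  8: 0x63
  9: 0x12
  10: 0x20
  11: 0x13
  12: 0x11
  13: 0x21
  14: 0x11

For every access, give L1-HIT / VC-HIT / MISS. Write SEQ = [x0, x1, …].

SEQ = [MISS, L1-HIT, L1-HIT, MISS, L1-HIT, MISS, L1-HIT, L1-HIT, L1-HIT, MISS, MISS, VC-HIT, L1-HIT, VC-HIT, VC-HIT]

#0 0x63→b24/s0 MISS; vc=[]
#1 0x61→b24/s0 L1-HIT; vc=[]
#2 0x62→b24/s0 L1-HIT; vc=[]
#3 0x59→b22/s2 MISS; vc=[]
#4 0x60→b24/s0 L1-HIT; vc=[]
#5 0x69→b26/s2 MISS; vc=[22]
#6 0x61→b24/s0 L1-HIT; vc=[22]
#7 0x62→b24/s0 L1-HIT; vc=[22]
#8 0x63→b24/s0 L1-HIT; vc=[22]
#9 0x12→b4/s0 MISS; vc=[22,24]
#10 0x20→b8/s0 MISS; vc=[22,24,4]
#11 0x13→b4/s0 VC-HIT; vc=[22,24,8]
#12 0x11→b4/s0 L1-HIT; vc=[22,24,8]
#13 0x21→b8/s0 VC-HIT; vc=[22,24,4]
#14 0x11→b4/s0 VC-HIT; vc=[22,24,8]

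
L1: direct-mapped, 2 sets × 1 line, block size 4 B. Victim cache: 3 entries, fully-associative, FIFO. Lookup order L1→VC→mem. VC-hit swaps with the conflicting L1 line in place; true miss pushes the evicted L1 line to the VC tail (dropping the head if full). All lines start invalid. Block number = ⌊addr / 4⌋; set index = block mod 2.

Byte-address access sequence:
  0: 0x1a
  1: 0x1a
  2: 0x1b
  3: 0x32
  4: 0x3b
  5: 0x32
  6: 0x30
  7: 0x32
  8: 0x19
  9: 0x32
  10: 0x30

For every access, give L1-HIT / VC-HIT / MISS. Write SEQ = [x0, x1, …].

#0 0x1a→b6/s0 MISS; vc=[]
#1 0x1a→b6/s0 L1-HIT; vc=[]
#2 0x1b→b6/s0 L1-HIT; vc=[]
#3 0x32→b12/s0 MISS; vc=[6]
#4 0x3b→b14/s0 MISS; vc=[6,12]
#5 0x32→b12/s0 VC-HIT; vc=[6,14]
#6 0x30→b12/s0 L1-HIT; vc=[6,14]
#7 0x32→b12/s0 L1-HIT; vc=[6,14]
#8 0x19→b6/s0 VC-HIT; vc=[12,14]
#9 0x32→b12/s0 VC-HIT; vc=[6,14]
#10 0x30→b12/s0 L1-HIT; vc=[6,14]

SEQ = [MISS, L1-HIT, L1-HIT, MISS, MISS, VC-HIT, L1-HIT, L1-HIT, VC-HIT, VC-HIT, L1-HIT]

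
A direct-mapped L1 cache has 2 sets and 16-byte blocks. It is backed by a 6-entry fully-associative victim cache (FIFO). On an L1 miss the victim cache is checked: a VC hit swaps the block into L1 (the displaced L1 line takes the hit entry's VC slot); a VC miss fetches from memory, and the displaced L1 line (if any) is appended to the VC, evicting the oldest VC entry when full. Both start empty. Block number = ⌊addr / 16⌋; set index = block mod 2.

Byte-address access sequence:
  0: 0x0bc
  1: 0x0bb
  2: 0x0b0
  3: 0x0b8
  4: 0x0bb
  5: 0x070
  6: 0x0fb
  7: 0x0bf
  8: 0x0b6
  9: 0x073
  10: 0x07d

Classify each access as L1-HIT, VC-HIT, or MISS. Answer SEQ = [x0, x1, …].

SEQ = [MISS, L1-HIT, L1-HIT, L1-HIT, L1-HIT, MISS, MISS, VC-HIT, L1-HIT, VC-HIT, L1-HIT]

#0 0xbc→b11/s1 MISS; vc=[]
#1 0xbb→b11/s1 L1-HIT; vc=[]
#2 0xb0→b11/s1 L1-HIT; vc=[]
#3 0xb8→b11/s1 L1-HIT; vc=[]
#4 0xbb→b11/s1 L1-HIT; vc=[]
#5 0x70→b7/s1 MISS; vc=[11]
#6 0xfb→b15/s1 MISS; vc=[11,7]
#7 0xbf→b11/s1 VC-HIT; vc=[15,7]
#8 0xb6→b11/s1 L1-HIT; vc=[15,7]
#9 0x73→b7/s1 VC-HIT; vc=[15,11]
#10 0x7d→b7/s1 L1-HIT; vc=[15,11]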